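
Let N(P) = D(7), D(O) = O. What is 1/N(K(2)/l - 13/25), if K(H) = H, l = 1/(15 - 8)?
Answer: ⅐ ≈ 0.14286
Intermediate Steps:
l = ⅐ (l = 1/7 = ⅐ ≈ 0.14286)
N(P) = 7
1/N(K(2)/l - 13/25) = 1/7 = ⅐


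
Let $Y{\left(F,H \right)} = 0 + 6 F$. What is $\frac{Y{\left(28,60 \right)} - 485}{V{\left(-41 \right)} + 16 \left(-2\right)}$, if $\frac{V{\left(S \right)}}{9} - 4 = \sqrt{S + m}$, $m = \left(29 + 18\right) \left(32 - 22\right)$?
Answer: $\frac{1268}{34733} - \frac{2853 \sqrt{429}}{34733} \approx -1.6648$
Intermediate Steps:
$m = 470$ ($m = 47 \cdot 10 = 470$)
$Y{\left(F,H \right)} = 6 F$
$V{\left(S \right)} = 36 + 9 \sqrt{470 + S}$ ($V{\left(S \right)} = 36 + 9 \sqrt{S + 470} = 36 + 9 \sqrt{470 + S}$)
$\frac{Y{\left(28,60 \right)} - 485}{V{\left(-41 \right)} + 16 \left(-2\right)} = \frac{6 \cdot 28 - 485}{\left(36 + 9 \sqrt{470 - 41}\right) + 16 \left(-2\right)} = \frac{168 - 485}{\left(36 + 9 \sqrt{429}\right) - 32} = - \frac{317}{4 + 9 \sqrt{429}}$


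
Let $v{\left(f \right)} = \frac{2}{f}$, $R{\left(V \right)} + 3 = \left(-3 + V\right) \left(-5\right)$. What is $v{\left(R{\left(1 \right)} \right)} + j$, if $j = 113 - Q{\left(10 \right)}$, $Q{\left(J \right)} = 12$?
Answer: $\frac{709}{7} \approx 101.29$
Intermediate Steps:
$R{\left(V \right)} = 12 - 5 V$ ($R{\left(V \right)} = -3 + \left(-3 + V\right) \left(-5\right) = -3 - \left(-15 + 5 V\right) = 12 - 5 V$)
$j = 101$ ($j = 113 - 12 = 101$)
$v{\left(R{\left(1 \right)} \right)} + j = \frac{2}{12 - 5} + 101 = \frac{2}{7} + 101 = \frac{709}{7}$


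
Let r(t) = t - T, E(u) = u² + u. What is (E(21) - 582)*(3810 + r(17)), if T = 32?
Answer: -455400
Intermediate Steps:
E(u) = u + u²
r(t) = -32 + t (r(t) = t - 1*32 = t - 32 = -32 + t)
(E(21) - 582)*(3810 + r(17)) = (21*(1 + 21) - 582)*(3810 + (-32 + 17)) = (21*22 - 582)*(3810 - 15) = (462 - 582)*3795 = -120*3795 = -455400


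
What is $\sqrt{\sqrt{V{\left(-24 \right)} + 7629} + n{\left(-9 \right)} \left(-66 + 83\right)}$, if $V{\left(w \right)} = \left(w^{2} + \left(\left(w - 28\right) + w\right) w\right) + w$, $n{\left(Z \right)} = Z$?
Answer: $\sqrt{-153 + \sqrt{10005}} \approx 7.2784 i$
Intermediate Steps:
$V{\left(w \right)} = w + w^{2} + w \left(-28 + 2 w\right)$ ($V{\left(w \right)} = \left(w^{2} + \left(\left(-28 + w\right) + w\right) w\right) + w = \left(w^{2} + \left(-28 + 2 w\right) w\right) + w = \left(w^{2} + w \left(-28 + 2 w\right)\right) + w = w + w^{2} + w \left(-28 + 2 w\right)$)
$\sqrt{\sqrt{V{\left(-24 \right)} + 7629} + n{\left(-9 \right)} \left(-66 + 83\right)} = \sqrt{\sqrt{3 \left(-24\right) \left(-9 - 24\right) + 7629} - 9 \left(-66 + 83\right)} = \sqrt{\sqrt{3 \left(-24\right) \left(-33\right) + 7629} - 153} = \sqrt{\sqrt{2376 + 7629} - 153} = \sqrt{\sqrt{10005} - 153} = \sqrt{-153 + \sqrt{10005}}$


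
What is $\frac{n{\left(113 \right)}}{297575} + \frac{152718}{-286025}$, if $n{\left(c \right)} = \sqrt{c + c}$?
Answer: $- \frac{152718}{286025} + \frac{\sqrt{226}}{297575} \approx -0.53388$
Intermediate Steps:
$n{\left(c \right)} = \sqrt{2} \sqrt{c}$ ($n{\left(c \right)} = \sqrt{2 c} = \sqrt{2} \sqrt{c}$)
$\frac{n{\left(113 \right)}}{297575} + \frac{152718}{-286025} = \frac{\sqrt{2} \sqrt{113}}{297575} + \frac{152718}{-286025} = \sqrt{226} \cdot \frac{1}{297575} + 152718 \left(- \frac{1}{286025}\right) = \frac{\sqrt{226}}{297575} - \frac{152718}{286025} = - \frac{152718}{286025} + \frac{\sqrt{226}}{297575}$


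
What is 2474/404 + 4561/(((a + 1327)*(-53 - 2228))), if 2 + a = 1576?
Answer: 8184531575/1336670562 ≈ 6.1231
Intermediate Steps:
a = 1574 (a = -2 + 1576 = 1574)
2474/404 + 4561/(((a + 1327)*(-53 - 2228))) = 2474/404 + 4561/(((1574 + 1327)*(-53 - 2228))) = 2474*(1/404) + 4561/((2901*(-2281))) = 1237/202 + 4561/(-6617181) = 1237/202 + 4561*(-1/6617181) = 1237/202 - 4561/6617181 = 8184531575/1336670562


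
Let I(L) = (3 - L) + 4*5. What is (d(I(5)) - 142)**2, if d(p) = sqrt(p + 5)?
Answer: (142 - sqrt(23))**2 ≈ 18825.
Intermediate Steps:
I(L) = 23 - L (I(L) = (3 - L) + 20 = 23 - L)
d(p) = sqrt(5 + p)
(d(I(5)) - 142)**2 = (sqrt(5 + (23 - 1*5)) - 142)**2 = (sqrt(5 + (23 - 5)) - 142)**2 = (sqrt(5 + 18) - 142)**2 = (sqrt(23) - 142)**2 = (-142 + sqrt(23))**2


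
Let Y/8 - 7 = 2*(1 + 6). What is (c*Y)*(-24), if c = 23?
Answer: -92736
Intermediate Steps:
Y = 168 (Y = 56 + 8*(2*(1 + 6)) = 56 + 8*(2*7) = 56 + 8*14 = 56 + 112 = 168)
(c*Y)*(-24) = (23*168)*(-24) = 3864*(-24) = -92736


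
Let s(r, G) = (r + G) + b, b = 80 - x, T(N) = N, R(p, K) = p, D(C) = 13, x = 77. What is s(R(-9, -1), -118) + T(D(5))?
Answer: -111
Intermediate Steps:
b = 3 (b = 80 - 1*77 = 80 - 77 = 3)
s(r, G) = 3 + G + r (s(r, G) = (r + G) + 3 = (G + r) + 3 = 3 + G + r)
s(R(-9, -1), -118) + T(D(5)) = (3 - 118 - 9) + 13 = -124 + 13 = -111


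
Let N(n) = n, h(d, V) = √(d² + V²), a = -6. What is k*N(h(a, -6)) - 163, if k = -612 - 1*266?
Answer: -163 - 5268*√2 ≈ -7613.1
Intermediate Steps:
h(d, V) = √(V² + d²)
k = -878 (k = -612 - 266 = -878)
k*N(h(a, -6)) - 163 = -878*√((-6)² + (-6)²) - 163 = -878*√(36 + 36) - 163 = -5268*√2 - 163 = -163 - 5268*√2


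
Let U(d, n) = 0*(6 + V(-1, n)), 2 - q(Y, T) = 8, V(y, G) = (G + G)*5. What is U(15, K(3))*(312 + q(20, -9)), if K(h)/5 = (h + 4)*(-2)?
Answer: 0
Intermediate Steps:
V(y, G) = 10*G (V(y, G) = (2*G)*5 = 10*G)
q(Y, T) = -6 (q(Y, T) = 2 - 1*8 = 2 - 8 = -6)
K(h) = -40 - 10*h (K(h) = 5*((h + 4)*(-2)) = 5*((4 + h)*(-2)) = 5*(-8 - 2*h) = -40 - 10*h)
U(d, n) = 0 (U(d, n) = 0*(6 + 10*n) = 0)
U(15, K(3))*(312 + q(20, -9)) = 0*(312 - 6) = 0*306 = 0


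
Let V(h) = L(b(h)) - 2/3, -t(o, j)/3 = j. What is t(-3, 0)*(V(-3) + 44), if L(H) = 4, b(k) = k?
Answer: 0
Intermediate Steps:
t(o, j) = -3*j
V(h) = 10/3 (V(h) = 4 - 2/3 = 4 - 1*⅔ = 4 - ⅔ = 10/3)
t(-3, 0)*(V(-3) + 44) = (-3*0)*(10/3 + 44) = 0*(142/3) = 0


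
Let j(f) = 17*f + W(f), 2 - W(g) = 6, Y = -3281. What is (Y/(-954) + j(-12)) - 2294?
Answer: -2383627/954 ≈ -2498.6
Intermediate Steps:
W(g) = -4 (W(g) = 2 - 1*6 = 2 - 6 = -4)
j(f) = -4 + 17*f (j(f) = 17*f - 4 = -4 + 17*f)
(Y/(-954) + j(-12)) - 2294 = (-3281/(-954) + (-4 + 17*(-12))) - 2294 = (-3281*(-1/954) + (-4 - 204)) - 2294 = (3281/954 - 208) - 2294 = -195151/954 - 2294 = -2383627/954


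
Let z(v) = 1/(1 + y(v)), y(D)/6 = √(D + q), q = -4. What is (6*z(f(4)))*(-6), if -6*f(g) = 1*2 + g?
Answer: 36*I/(-I + 6*√5) ≈ -0.19889 + 2.6685*I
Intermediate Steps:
f(g) = -⅓ - g/6 (f(g) = -(1*2 + g)/6 = -(2 + g)/6 = -⅓ - g/6)
y(D) = 6*√(-4 + D) (y(D) = 6*√(D - 4) = 6*√(-4 + D))
z(v) = 1/(1 + 6*√(-4 + v))
(6*z(f(4)))*(-6) = (6/(1 + 6*√(-4 + (-⅓ - ⅙*4))))*(-6) = (6/(1 + 6*√(-4 + (-⅓ - ⅔))))*(-6) = (6/(1 + 6*√(-4 - 1)))*(-6) = (6/(1 + 6*√(-5)))*(-6) = (6/(1 + 6*(I*√5)))*(-6) = (6/(1 + 6*I*√5))*(-6) = -36/(1 + 6*I*√5)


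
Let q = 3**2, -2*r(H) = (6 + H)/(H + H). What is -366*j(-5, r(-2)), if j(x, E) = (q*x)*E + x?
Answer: 10065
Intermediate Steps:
r(H) = -(6 + H)/(4*H) (r(H) = -(6 + H)/(2*(H + H)) = -(6 + H)/(2*(2*H)) = -(6 + H)*1/(2*H)/2 = -(6 + H)/(4*H))
q = 9
j(x, E) = x + 9*E*x (j(x, E) = (9*x)*E + x = 9*E*x + x = x + 9*E*x)
-366*j(-5, r(-2)) = -(-1830)*(1 + 9*((1/4)*(-6 - 1*(-2))/(-2))) = -(-1830)*(1 + 9*((1/4)*(-1/2)*(-6 + 2))) = -(-1830)*(1 + 9*((1/4)*(-1/2)*(-4))) = -(-1830)*(1 + 9*(1/2)) = -(-1830)*(1 + 9/2) = -(-1830)*11/2 = -366*(-55/2) = 10065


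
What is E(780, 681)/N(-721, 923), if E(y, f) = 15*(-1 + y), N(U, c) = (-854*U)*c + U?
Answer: 3895/189440587 ≈ 2.0561e-5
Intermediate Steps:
N(U, c) = U - 854*U*c (N(U, c) = -854*U*c + U = U - 854*U*c)
E(y, f) = -15 + 15*y
E(780, 681)/N(-721, 923) = (-15 + 15*780)/((-721*(1 - 854*923))) = (-15 + 11700)/((-721*(1 - 788242))) = 11685/((-721*(-788241))) = 11685/568321761 = 11685*(1/568321761) = 3895/189440587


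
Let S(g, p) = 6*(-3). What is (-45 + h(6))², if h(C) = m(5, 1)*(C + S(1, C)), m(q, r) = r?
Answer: 3249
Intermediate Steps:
S(g, p) = -18
h(C) = -18 + C (h(C) = 1*(C - 18) = 1*(-18 + C) = -18 + C)
(-45 + h(6))² = (-45 + (-18 + 6))² = (-45 - 12)² = (-57)² = 3249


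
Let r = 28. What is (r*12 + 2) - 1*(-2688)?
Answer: 3026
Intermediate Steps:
(r*12 + 2) - 1*(-2688) = (28*12 + 2) - 1*(-2688) = (336 + 2) + 2688 = 338 + 2688 = 3026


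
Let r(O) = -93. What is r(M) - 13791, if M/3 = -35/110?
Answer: -13884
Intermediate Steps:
M = -21/22 (M = 3*(-35/110) = 3*(-35*1/110) = 3*(-7/22) = -21/22 ≈ -0.95455)
r(M) - 13791 = -93 - 13791 = -13884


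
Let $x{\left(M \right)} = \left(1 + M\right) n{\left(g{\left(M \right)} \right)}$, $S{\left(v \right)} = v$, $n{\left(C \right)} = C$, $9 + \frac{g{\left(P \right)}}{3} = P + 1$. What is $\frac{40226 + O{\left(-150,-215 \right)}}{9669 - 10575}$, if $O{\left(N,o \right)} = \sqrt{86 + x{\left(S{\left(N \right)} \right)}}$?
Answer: $- \frac{20113}{453} - \frac{\sqrt{17678}}{453} \approx -44.693$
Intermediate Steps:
$g{\left(P \right)} = -24 + 3 P$ ($g{\left(P \right)} = -27 + 3 \left(P + 1\right) = -27 + 3 \left(1 + P\right) = -27 + \left(3 + 3 P\right) = -24 + 3 P$)
$x{\left(M \right)} = \left(1 + M\right) \left(-24 + 3 M\right)$
$O{\left(N,o \right)} = \sqrt{86 + 3 \left(1 + N\right) \left(-8 + N\right)}$
$\frac{40226 + O{\left(-150,-215 \right)}}{9669 - 10575} = \frac{40226 + \sqrt{86 + 3 \left(1 - 150\right) \left(-8 - 150\right)}}{9669 - 10575} = \frac{40226 + \sqrt{86 + 3 \left(-149\right) \left(-158\right)}}{-906} = \left(40226 + \sqrt{86 + 70626}\right) \left(- \frac{1}{906}\right) = \left(40226 + \sqrt{70712}\right) \left(- \frac{1}{906}\right) = \left(40226 + 2 \sqrt{17678}\right) \left(- \frac{1}{906}\right) = - \frac{20113}{453} - \frac{\sqrt{17678}}{453}$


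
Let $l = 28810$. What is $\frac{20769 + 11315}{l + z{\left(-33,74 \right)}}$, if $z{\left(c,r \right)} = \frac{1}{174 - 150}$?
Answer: $\frac{770016}{691441} \approx 1.1136$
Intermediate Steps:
$z{\left(c,r \right)} = \frac{1}{24}$
$\frac{20769 + 11315}{l + z{\left(-33,74 \right)}} = \frac{20769 + 11315}{28810 + \frac{1}{24}} = \frac{32084}{\frac{691441}{24}} = 32084 \cdot \frac{24}{691441} = \frac{770016}{691441}$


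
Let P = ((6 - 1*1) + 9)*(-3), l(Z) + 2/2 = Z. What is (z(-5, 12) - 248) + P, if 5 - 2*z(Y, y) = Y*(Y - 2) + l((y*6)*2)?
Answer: -753/2 ≈ -376.50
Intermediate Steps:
l(Z) = -1 + Z
z(Y, y) = 3 - 6*y - Y*(-2 + Y)/2 (z(Y, y) = 5/2 - (Y*(Y - 2) + (-1 + (y*6)*2))/2 = 5/2 - (Y*(-2 + Y) + (-1 + (6*y)*2))/2 = 5/2 - (Y*(-2 + Y) + (-1 + 12*y))/2 = 5/2 - (-1 + 12*y + Y*(-2 + Y))/2 = 5/2 + (½ - 6*y - Y*(-2 + Y)/2) = 3 - 6*y - Y*(-2 + Y)/2)
P = -42 (P = ((6 - 1) + 9)*(-3) = (5 + 9)*(-3) = 14*(-3) = -42)
(z(-5, 12) - 248) + P = ((3 - 5 - 6*12 - ½*(-5)²) - 248) - 42 = ((3 - 5 - 72 - ½*25) - 248) - 42 = ((3 - 5 - 72 - 25/2) - 248) - 42 = (-173/2 - 248) - 42 = -669/2 - 42 = -753/2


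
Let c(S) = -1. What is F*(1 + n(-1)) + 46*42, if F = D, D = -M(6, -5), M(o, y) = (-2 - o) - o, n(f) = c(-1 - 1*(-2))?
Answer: 1932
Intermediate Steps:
n(f) = -1
M(o, y) = -2 - 2*o
D = 14 (D = -(-2 - 2*6) = -(-2 - 12) = -1*(-14) = 14)
F = 14
F*(1 + n(-1)) + 46*42 = 14*(1 - 1) + 46*42 = 14*0 + 1932 = 0 + 1932 = 1932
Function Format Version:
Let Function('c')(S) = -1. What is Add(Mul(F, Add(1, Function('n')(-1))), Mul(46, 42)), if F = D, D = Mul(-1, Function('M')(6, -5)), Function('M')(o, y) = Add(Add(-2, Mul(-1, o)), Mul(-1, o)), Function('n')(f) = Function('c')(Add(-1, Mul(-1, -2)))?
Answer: 1932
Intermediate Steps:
Function('n')(f) = -1
Function('M')(o, y) = Add(-2, Mul(-2, o))
D = 14 (D = Mul(-1, Add(-2, Mul(-2, 6))) = Mul(-1, Add(-2, -12)) = Mul(-1, -14) = 14)
F = 14
Add(Mul(F, Add(1, Function('n')(-1))), Mul(46, 42)) = Add(Mul(14, Add(1, -1)), Mul(46, 42)) = Add(Mul(14, 0), 1932) = Add(0, 1932) = 1932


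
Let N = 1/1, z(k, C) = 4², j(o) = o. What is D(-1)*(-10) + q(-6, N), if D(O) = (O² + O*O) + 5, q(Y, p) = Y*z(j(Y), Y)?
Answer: -166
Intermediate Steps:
z(k, C) = 16
N = 1
q(Y, p) = 16*Y (q(Y, p) = Y*16 = 16*Y)
D(O) = 5 + 2*O² (D(O) = (O² + O²) + 5 = 2*O² + 5 = 5 + 2*O²)
D(-1)*(-10) + q(-6, N) = (5 + 2*(-1)²)*(-10) + 16*(-6) = (5 + 2*1)*(-10) - 96 = (5 + 2)*(-10) - 96 = 7*(-10) - 96 = -70 - 96 = -166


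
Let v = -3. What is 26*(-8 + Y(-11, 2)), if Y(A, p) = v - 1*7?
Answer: -468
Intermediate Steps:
Y(A, p) = -10 (Y(A, p) = -3 - 1*7 = -3 - 7 = -10)
26*(-8 + Y(-11, 2)) = 26*(-8 - 10) = 26*(-18) = -468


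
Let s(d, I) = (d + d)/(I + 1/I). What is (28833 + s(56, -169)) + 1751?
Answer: 436760640/14281 ≈ 30583.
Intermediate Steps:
s(d, I) = 2*d/(I + 1/I) (s(d, I) = (2*d)/(I + 1/I) = 2*d/(I + 1/I))
(28833 + s(56, -169)) + 1751 = (28833 + 2*(-169)*56/(1 + (-169)²)) + 1751 = (28833 + 2*(-169)*56/(1 + 28561)) + 1751 = (28833 + 2*(-169)*56/28562) + 1751 = (28833 + 2*(-169)*56*(1/28562)) + 1751 = (28833 - 9464/14281) + 1751 = 411754609/14281 + 1751 = 436760640/14281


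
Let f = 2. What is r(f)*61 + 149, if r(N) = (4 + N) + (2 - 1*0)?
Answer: 637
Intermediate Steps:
r(N) = 6 + N (r(N) = (4 + N) + (2 + 0) = (4 + N) + 2 = 6 + N)
r(f)*61 + 149 = (6 + 2)*61 + 149 = 8*61 + 149 = 488 + 149 = 637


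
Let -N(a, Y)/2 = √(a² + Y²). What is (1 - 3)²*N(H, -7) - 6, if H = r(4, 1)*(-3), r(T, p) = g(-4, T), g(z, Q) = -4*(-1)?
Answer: -6 - 8*√193 ≈ -117.14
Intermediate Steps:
g(z, Q) = 4
r(T, p) = 4
H = -12 (H = 4*(-3) = -12)
N(a, Y) = -2*√(Y² + a²) (N(a, Y) = -2*√(a² + Y²) = -2*√(Y² + a²))
(1 - 3)²*N(H, -7) - 6 = (1 - 3)²*(-2*√((-7)² + (-12)²)) - 6 = (-2)²*(-2*√(49 + 144)) - 6 = 4*(-2*√193) - 6 = -8*√193 - 6 = -6 - 8*√193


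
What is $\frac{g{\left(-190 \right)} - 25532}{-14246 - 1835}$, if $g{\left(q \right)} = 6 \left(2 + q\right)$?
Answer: $\frac{26660}{16081} \approx 1.6579$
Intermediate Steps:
$g{\left(q \right)} = 12 + 6 q$
$\frac{g{\left(-190 \right)} - 25532}{-14246 - 1835} = \frac{\left(12 + 6 \left(-190\right)\right) - 25532}{-14246 - 1835} = \frac{\left(12 - 1140\right) - 25532}{-16081} = \left(-1128 - 25532\right) \left(- \frac{1}{16081}\right) = \left(-26660\right) \left(- \frac{1}{16081}\right) = \frac{26660}{16081}$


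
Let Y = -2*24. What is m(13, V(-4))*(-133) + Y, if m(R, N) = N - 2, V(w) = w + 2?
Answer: 484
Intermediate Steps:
Y = -48
V(w) = 2 + w
m(R, N) = -2 + N
m(13, V(-4))*(-133) + Y = (-2 + (2 - 4))*(-133) - 48 = (-2 - 2)*(-133) - 48 = -4*(-133) - 48 = 532 - 48 = 484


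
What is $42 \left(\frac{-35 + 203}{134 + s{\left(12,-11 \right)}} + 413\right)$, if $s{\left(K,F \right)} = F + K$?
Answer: $\frac{260974}{15} \approx 17398.0$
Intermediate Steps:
$42 \left(\frac{-35 + 203}{134 + s{\left(12,-11 \right)}} + 413\right) = 42 \left(\frac{-35 + 203}{134 + \left(-11 + 12\right)} + 413\right) = 42 \left(\frac{168}{134 + 1} + 413\right) = 42 \left(\frac{168}{135} + 413\right) = 42 \left(168 \cdot \frac{1}{135} + 413\right) = 42 \left(\frac{56}{45} + 413\right) = 42 \cdot \frac{18641}{45} = \frac{260974}{15}$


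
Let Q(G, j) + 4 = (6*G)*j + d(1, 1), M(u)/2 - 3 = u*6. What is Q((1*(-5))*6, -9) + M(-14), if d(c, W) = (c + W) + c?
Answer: 1457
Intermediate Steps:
d(c, W) = W + 2*c (d(c, W) = (W + c) + c = W + 2*c)
M(u) = 6 + 12*u (M(u) = 6 + 2*(u*6) = 6 + 2*(6*u) = 6 + 12*u)
Q(G, j) = -1 + 6*G*j (Q(G, j) = -4 + ((6*G)*j + (1 + 2*1)) = -4 + (6*G*j + (1 + 2)) = -4 + (6*G*j + 3) = -4 + (3 + 6*G*j) = -1 + 6*G*j)
Q((1*(-5))*6, -9) + M(-14) = (-1 + 6*((1*(-5))*6)*(-9)) + (6 + 12*(-14)) = (-1 + 6*(-5*6)*(-9)) + (6 - 168) = (-1 + 6*(-30)*(-9)) - 162 = (-1 + 1620) - 162 = 1619 - 162 = 1457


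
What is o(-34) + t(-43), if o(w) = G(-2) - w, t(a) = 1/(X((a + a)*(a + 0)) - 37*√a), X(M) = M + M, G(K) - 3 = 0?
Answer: 47118969/1273481 + 37*I*√43/54759683 ≈ 37.0 + 4.4307e-6*I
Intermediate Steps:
G(K) = 3 (G(K) = 3 + 0 = 3)
X(M) = 2*M
t(a) = 1/(-37*√a + 4*a²) (t(a) = 1/(2*((a + a)*(a + 0)) - 37*√a) = 1/(2*((2*a)*a) - 37*√a) = 1/(2*(2*a²) - 37*√a) = 1/(4*a² - 37*√a) = 1/(-37*√a + 4*a²))
o(w) = 3 - w
o(-34) + t(-43) = (3 - 1*(-34)) + 1/(-37*I*√43 + 4*(-43)²) = (3 + 34) + 1/(-37*I*√43 + 4*1849) = 37 + 1/(-37*I*√43 + 7396) = 37 + 1/(7396 - 37*I*√43)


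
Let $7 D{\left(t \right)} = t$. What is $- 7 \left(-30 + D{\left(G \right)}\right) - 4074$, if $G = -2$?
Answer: $-3862$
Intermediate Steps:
$D{\left(t \right)} = \frac{t}{7}$
$- 7 \left(-30 + D{\left(G \right)}\right) - 4074 = - 7 \left(-30 + \frac{1}{7} \left(-2\right)\right) - 4074 = - 7 \left(-30 - \frac{2}{7}\right) - 4074 = \left(-7\right) \left(- \frac{212}{7}\right) - 4074 = 212 - 4074 = -3862$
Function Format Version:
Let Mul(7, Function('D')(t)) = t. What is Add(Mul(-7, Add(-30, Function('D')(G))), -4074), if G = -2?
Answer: -3862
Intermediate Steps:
Function('D')(t) = Mul(Rational(1, 7), t)
Add(Mul(-7, Add(-30, Function('D')(G))), -4074) = Add(Mul(-7, Add(-30, Mul(Rational(1, 7), -2))), -4074) = Add(Mul(-7, Add(-30, Rational(-2, 7))), -4074) = Add(Mul(-7, Rational(-212, 7)), -4074) = Add(212, -4074) = -3862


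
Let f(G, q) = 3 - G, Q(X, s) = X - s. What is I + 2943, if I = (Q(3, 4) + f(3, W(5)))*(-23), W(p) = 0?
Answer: 2966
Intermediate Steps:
I = 23 (I = ((3 - 1*4) + (3 - 1*3))*(-23) = ((3 - 4) + (3 - 3))*(-23) = (-1 + 0)*(-23) = -1*(-23) = 23)
I + 2943 = 23 + 2943 = 2966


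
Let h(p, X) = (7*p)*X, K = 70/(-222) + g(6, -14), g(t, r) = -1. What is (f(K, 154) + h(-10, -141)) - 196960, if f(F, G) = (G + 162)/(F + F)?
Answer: -13666339/73 ≈ -1.8721e+5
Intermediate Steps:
K = -146/111 (K = 70/(-222) - 1 = 70*(-1/222) - 1 = -35/111 - 1 = -146/111 ≈ -1.3153)
f(F, G) = (162 + G)/(2*F) (f(F, G) = (162 + G)/((2*F)) = (162 + G)*(1/(2*F)) = (162 + G)/(2*F))
h(p, X) = 7*X*p
(f(K, 154) + h(-10, -141)) - 196960 = ((162 + 154)/(2*(-146/111)) + 7*(-141)*(-10)) - 196960 = ((1/2)*(-111/146)*316 + 9870) - 196960 = (-8769/73 + 9870) - 196960 = 711741/73 - 196960 = -13666339/73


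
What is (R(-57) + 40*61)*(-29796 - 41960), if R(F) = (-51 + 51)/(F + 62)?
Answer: -175084640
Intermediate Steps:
R(F) = 0 (R(F) = 0/(62 + F) = 0)
(R(-57) + 40*61)*(-29796 - 41960) = (0 + 40*61)*(-29796 - 41960) = (0 + 2440)*(-71756) = 2440*(-71756) = -175084640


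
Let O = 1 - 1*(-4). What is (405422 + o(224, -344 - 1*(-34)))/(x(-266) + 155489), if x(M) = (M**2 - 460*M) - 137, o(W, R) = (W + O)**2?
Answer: 152621/116156 ≈ 1.3139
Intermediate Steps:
O = 5 (O = 1 + 4 = 5)
o(W, R) = (5 + W)**2 (o(W, R) = (W + 5)**2 = (5 + W)**2)
x(M) = -137 + M**2 - 460*M
(405422 + o(224, -344 - 1*(-34)))/(x(-266) + 155489) = (405422 + (5 + 224)**2)/((-137 + (-266)**2 - 460*(-266)) + 155489) = (405422 + 229**2)/((-137 + 70756 + 122360) + 155489) = (405422 + 52441)/(192979 + 155489) = 457863/348468 = 457863*(1/348468) = 152621/116156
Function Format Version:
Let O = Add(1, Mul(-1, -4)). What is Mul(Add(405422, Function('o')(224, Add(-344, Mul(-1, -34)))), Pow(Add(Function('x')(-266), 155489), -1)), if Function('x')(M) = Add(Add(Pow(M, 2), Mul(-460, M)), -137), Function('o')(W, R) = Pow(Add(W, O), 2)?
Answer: Rational(152621, 116156) ≈ 1.3139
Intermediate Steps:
O = 5 (O = Add(1, 4) = 5)
Function('o')(W, R) = Pow(Add(5, W), 2) (Function('o')(W, R) = Pow(Add(W, 5), 2) = Pow(Add(5, W), 2))
Function('x')(M) = Add(-137, Pow(M, 2), Mul(-460, M))
Mul(Add(405422, Function('o')(224, Add(-344, Mul(-1, -34)))), Pow(Add(Function('x')(-266), 155489), -1)) = Mul(Add(405422, Pow(Add(5, 224), 2)), Pow(Add(Add(-137, Pow(-266, 2), Mul(-460, -266)), 155489), -1)) = Mul(Add(405422, Pow(229, 2)), Pow(Add(Add(-137, 70756, 122360), 155489), -1)) = Mul(Add(405422, 52441), Pow(Add(192979, 155489), -1)) = Mul(457863, Pow(348468, -1)) = Mul(457863, Rational(1, 348468)) = Rational(152621, 116156)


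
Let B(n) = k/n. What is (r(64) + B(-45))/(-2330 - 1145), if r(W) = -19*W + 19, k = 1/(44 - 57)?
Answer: 700244/2032875 ≈ 0.34446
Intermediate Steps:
k = -1/13 (k = 1/(-13) = -1/13 ≈ -0.076923)
r(W) = 19 - 19*W
B(n) = -1/(13*n)
(r(64) + B(-45))/(-2330 - 1145) = ((19 - 19*64) - 1/13/(-45))/(-2330 - 1145) = ((19 - 1216) - 1/13*(-1/45))/(-3475) = (-1197 + 1/585)*(-1/3475) = -700244/585*(-1/3475) = 700244/2032875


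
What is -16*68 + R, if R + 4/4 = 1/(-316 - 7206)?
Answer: -8191459/7522 ≈ -1089.0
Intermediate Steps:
R = -7523/7522 (R = -1 + 1/(-316 - 7206) = -1 + 1/(-7522) = -1 - 1/7522 = -7523/7522 ≈ -1.0001)
-16*68 + R = -16*68 - 7523/7522 = -1088 - 7523/7522 = -8191459/7522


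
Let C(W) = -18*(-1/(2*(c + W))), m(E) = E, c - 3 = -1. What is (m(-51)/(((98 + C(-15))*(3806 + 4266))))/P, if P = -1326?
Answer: 1/20422160 ≈ 4.8966e-8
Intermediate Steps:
c = 2 (c = 3 - 1 = 2)
C(W) = -18/(-4 - 2*W) (C(W) = -18*(-1/(2*(2 + W))) = -18/(-4 - 2*W))
(m(-51)/(((98 + C(-15))*(3806 + 4266))))/P = -51*1/((98 + 9/(2 - 15))*(3806 + 4266))/(-1326) = -51*1/(8072*(98 + 9/(-13)))*(-1/1326) = -51*1/(8072*(98 + 9*(-1/13)))*(-1/1326) = -51*1/(8072*(98 - 9/13))*(-1/1326) = -51/((1265/13)*8072)*(-1/1326) = -51/10211080/13*(-1/1326) = -51*13/10211080*(-1/1326) = -663/10211080*(-1/1326) = 1/20422160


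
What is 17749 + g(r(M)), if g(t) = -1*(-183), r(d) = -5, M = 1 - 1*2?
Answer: 17932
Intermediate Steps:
M = -1 (M = 1 - 2 = -1)
g(t) = 183
17749 + g(r(M)) = 17749 + 183 = 17932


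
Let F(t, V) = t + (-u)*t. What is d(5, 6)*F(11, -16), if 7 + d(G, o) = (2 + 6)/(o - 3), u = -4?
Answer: -715/3 ≈ -238.33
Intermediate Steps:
d(G, o) = -7 + 8/(-3 + o) (d(G, o) = -7 + (2 + 6)/(o - 3) = -7 + 8/(-3 + o))
F(t, V) = 5*t (F(t, V) = t + (-1*(-4))*t = t + 4*t = 5*t)
d(5, 6)*F(11, -16) = ((29 - 7*6)/(-3 + 6))*(5*11) = ((29 - 42)/3)*55 = ((⅓)*(-13))*55 = -13/3*55 = -715/3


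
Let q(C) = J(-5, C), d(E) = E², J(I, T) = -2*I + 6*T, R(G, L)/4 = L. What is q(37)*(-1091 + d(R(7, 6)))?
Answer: -119480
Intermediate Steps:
R(G, L) = 4*L
q(C) = 10 + 6*C (q(C) = -2*(-5) + 6*C = 10 + 6*C)
q(37)*(-1091 + d(R(7, 6))) = (10 + 6*37)*(-1091 + (4*6)²) = (10 + 222)*(-1091 + 24²) = 232*(-1091 + 576) = 232*(-515) = -119480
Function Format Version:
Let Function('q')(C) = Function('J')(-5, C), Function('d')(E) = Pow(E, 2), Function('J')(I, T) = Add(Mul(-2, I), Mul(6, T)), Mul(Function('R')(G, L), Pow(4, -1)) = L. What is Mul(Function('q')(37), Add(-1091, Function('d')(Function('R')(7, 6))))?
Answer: -119480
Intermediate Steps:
Function('R')(G, L) = Mul(4, L)
Function('q')(C) = Add(10, Mul(6, C)) (Function('q')(C) = Add(Mul(-2, -5), Mul(6, C)) = Add(10, Mul(6, C)))
Mul(Function('q')(37), Add(-1091, Function('d')(Function('R')(7, 6)))) = Mul(Add(10, Mul(6, 37)), Add(-1091, Pow(Mul(4, 6), 2))) = Mul(Add(10, 222), Add(-1091, Pow(24, 2))) = Mul(232, Add(-1091, 576)) = Mul(232, -515) = -119480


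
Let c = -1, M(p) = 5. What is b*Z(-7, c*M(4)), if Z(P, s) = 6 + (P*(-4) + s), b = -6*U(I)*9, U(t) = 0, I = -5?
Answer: 0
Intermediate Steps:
b = 0 (b = -6*0*9 = 0*9 = 0)
Z(P, s) = 6 + s - 4*P (Z(P, s) = 6 + (-4*P + s) = 6 + (s - 4*P) = 6 + s - 4*P)
b*Z(-7, c*M(4)) = 0*(6 - 1*5 - 4*(-7)) = 0*(6 - 5 + 28) = 0*29 = 0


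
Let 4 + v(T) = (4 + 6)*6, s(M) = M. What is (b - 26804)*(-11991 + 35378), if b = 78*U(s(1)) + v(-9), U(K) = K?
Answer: -623731290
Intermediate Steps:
v(T) = 56 (v(T) = -4 + (4 + 6)*6 = -4 + 10*6 = -4 + 60 = 56)
b = 134 (b = 78*1 + 56 = 78 + 56 = 134)
(b - 26804)*(-11991 + 35378) = (134 - 26804)*(-11991 + 35378) = -26670*23387 = -623731290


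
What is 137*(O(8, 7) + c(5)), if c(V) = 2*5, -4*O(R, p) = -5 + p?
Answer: 2603/2 ≈ 1301.5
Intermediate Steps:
O(R, p) = 5/4 - p/4 (O(R, p) = -(-5 + p)/4 = 5/4 - p/4)
c(V) = 10
137*(O(8, 7) + c(5)) = 137*((5/4 - ¼*7) + 10) = 137*((5/4 - 7/4) + 10) = 137*(-½ + 10) = 137*(19/2) = 2603/2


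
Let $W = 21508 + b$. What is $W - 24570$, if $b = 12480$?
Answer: $9418$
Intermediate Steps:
$W = 33988$ ($W = 21508 + 12480 = 33988$)
$W - 24570 = 33988 - 24570 = 9418$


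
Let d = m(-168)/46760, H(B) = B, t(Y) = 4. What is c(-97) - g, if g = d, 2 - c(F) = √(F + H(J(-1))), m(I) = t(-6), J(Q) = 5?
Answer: 23379/11690 - 2*I*√23 ≈ 1.9999 - 9.5917*I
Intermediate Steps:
m(I) = 4
c(F) = 2 - √(5 + F) (c(F) = 2 - √(F + 5) = 2 - √(5 + F))
d = 1/11690 (d = 4/46760 = 4*(1/46760) = 1/11690 ≈ 8.5543e-5)
g = 1/11690 ≈ 8.5543e-5
c(-97) - g = (2 - √(5 - 97)) - 1*1/11690 = (2 - √(-92)) - 1/11690 = (2 - 2*I*√23) - 1/11690 = 23379/11690 - 2*I*√23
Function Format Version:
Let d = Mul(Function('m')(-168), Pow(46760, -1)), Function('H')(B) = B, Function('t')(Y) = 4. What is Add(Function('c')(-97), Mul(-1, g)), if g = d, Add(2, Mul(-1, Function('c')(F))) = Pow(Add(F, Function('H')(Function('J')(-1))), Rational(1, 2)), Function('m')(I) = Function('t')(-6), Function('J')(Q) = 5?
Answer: Add(Rational(23379, 11690), Mul(-2, I, Pow(23, Rational(1, 2)))) ≈ Add(1.9999, Mul(-9.5917, I))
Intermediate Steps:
Function('m')(I) = 4
Function('c')(F) = Add(2, Mul(-1, Pow(Add(5, F), Rational(1, 2)))) (Function('c')(F) = Add(2, Mul(-1, Pow(Add(F, 5), Rational(1, 2)))) = Add(2, Mul(-1, Pow(Add(5, F), Rational(1, 2)))))
d = Rational(1, 11690) (d = Mul(4, Pow(46760, -1)) = Mul(4, Rational(1, 46760)) = Rational(1, 11690) ≈ 8.5543e-5)
g = Rational(1, 11690) ≈ 8.5543e-5
Add(Function('c')(-97), Mul(-1, g)) = Add(Add(2, Mul(-1, Pow(Add(5, -97), Rational(1, 2)))), Mul(-1, Rational(1, 11690))) = Add(Add(2, Mul(-1, Pow(-92, Rational(1, 2)))), Rational(-1, 11690)) = Add(Add(2, Mul(-1, Mul(2, I, Pow(23, Rational(1, 2))))), Rational(-1, 11690)) = Add(Add(2, Mul(-2, I, Pow(23, Rational(1, 2)))), Rational(-1, 11690)) = Add(Rational(23379, 11690), Mul(-2, I, Pow(23, Rational(1, 2))))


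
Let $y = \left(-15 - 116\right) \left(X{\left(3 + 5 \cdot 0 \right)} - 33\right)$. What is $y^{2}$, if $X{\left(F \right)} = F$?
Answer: $15444900$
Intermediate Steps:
$y = 3930$ ($y = \left(-15 - 116\right) \left(\left(3 + 5 \cdot 0\right) - 33\right) = - 131 \left(\left(3 + 0\right) - 33\right) = - 131 \left(3 - 33\right) = \left(-131\right) \left(-30\right) = 3930$)
$y^{2} = 3930^{2} = 15444900$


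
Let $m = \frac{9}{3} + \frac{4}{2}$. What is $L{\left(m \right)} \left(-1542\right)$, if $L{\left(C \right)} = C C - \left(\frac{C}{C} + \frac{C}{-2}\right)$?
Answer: $-40863$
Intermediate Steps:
$m = 5$ ($m = 9 \cdot \frac{1}{3} + 4 \cdot \frac{1}{2} = 3 + 2 = 5$)
$L{\left(C \right)} = -1 + C^{2} + \frac{C}{2}$ ($L{\left(C \right)} = C^{2} - \left(1 + C \left(- \frac{1}{2}\right)\right) = C^{2} - \left(1 - \frac{C}{2}\right) = C^{2} + \left(-1 + \frac{C}{2}\right) = -1 + C^{2} + \frac{C}{2}$)
$L{\left(m \right)} \left(-1542\right) = \left(-1 + 5^{2} + \frac{1}{2} \cdot 5\right) \left(-1542\right) = \left(-1 + 25 + \frac{5}{2}\right) \left(-1542\right) = \frac{53}{2} \left(-1542\right) = -40863$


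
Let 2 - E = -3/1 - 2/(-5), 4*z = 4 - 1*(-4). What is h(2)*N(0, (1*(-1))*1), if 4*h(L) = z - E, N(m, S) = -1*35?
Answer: 91/4 ≈ 22.750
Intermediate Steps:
z = 2 (z = (4 - 1*(-4))/4 = (4 + 4)/4 = (¼)*8 = 2)
E = 23/5 (E = 2 - (-3/1 - 2/(-5)) = 2 - (-3*1 - 2*(-⅕)) = 2 - (-3 + ⅖) = 2 - 1*(-13/5) = 2 + 13/5 = 23/5 ≈ 4.6000)
N(m, S) = -35
h(L) = -13/20 (h(L) = (2 - 1*23/5)/4 = (2 - 23/5)/4 = (¼)*(-13/5) = -13/20)
h(2)*N(0, (1*(-1))*1) = -13/20*(-35) = 91/4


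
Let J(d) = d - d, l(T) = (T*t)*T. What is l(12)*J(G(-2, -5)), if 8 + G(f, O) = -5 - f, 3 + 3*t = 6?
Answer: 0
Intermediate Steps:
t = 1 (t = -1 + (1/3)*6 = -1 + 2 = 1)
l(T) = T**2 (l(T) = (T*1)*T = T*T = T**2)
G(f, O) = -13 - f (G(f, O) = -8 + (-5 - f) = -13 - f)
J(d) = 0
l(12)*J(G(-2, -5)) = 12**2*0 = 144*0 = 0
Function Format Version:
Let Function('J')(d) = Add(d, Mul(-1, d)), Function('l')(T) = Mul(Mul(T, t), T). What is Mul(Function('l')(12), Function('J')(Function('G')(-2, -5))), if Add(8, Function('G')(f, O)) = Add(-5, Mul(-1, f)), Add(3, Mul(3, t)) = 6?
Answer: 0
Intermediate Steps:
t = 1 (t = Add(-1, Mul(Rational(1, 3), 6)) = Add(-1, 2) = 1)
Function('l')(T) = Pow(T, 2) (Function('l')(T) = Mul(Mul(T, 1), T) = Mul(T, T) = Pow(T, 2))
Function('G')(f, O) = Add(-13, Mul(-1, f)) (Function('G')(f, O) = Add(-8, Add(-5, Mul(-1, f))) = Add(-13, Mul(-1, f)))
Function('J')(d) = 0
Mul(Function('l')(12), Function('J')(Function('G')(-2, -5))) = Mul(Pow(12, 2), 0) = Mul(144, 0) = 0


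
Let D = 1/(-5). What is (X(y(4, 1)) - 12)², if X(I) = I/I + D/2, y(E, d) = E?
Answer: 12321/100 ≈ 123.21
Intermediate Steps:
D = -⅕ ≈ -0.20000
X(I) = 9/10 (X(I) = I/I - ⅕/2 = 1 - ⅕*½ = 1 - ⅒ = 9/10)
(X(y(4, 1)) - 12)² = (9/10 - 12)² = (-111/10)² = 12321/100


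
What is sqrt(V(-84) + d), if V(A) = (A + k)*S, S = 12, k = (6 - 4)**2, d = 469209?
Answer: sqrt(468249) ≈ 684.29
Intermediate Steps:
k = 4 (k = 2**2 = 4)
V(A) = 48 + 12*A (V(A) = (A + 4)*12 = (4 + A)*12 = 48 + 12*A)
sqrt(V(-84) + d) = sqrt((48 + 12*(-84)) + 469209) = sqrt((48 - 1008) + 469209) = sqrt(-960 + 469209) = sqrt(468249)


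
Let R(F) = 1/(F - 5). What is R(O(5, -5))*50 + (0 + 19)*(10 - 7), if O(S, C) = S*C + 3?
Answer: 1489/27 ≈ 55.148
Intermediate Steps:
O(S, C) = 3 + C*S (O(S, C) = C*S + 3 = 3 + C*S)
R(F) = 1/(-5 + F)
R(O(5, -5))*50 + (0 + 19)*(10 - 7) = 50/(-5 + (3 - 5*5)) + (0 + 19)*(10 - 7) = 50/(-5 + (3 - 25)) + 19*3 = 50/(-5 - 22) + 57 = 50/(-27) + 57 = -1/27*50 + 57 = -50/27 + 57 = 1489/27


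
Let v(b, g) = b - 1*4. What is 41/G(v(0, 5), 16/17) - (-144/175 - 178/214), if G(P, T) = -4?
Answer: -643793/74900 ≈ -8.5954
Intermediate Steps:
v(b, g) = -4 + b (v(b, g) = b - 4 = -4 + b)
41/G(v(0, 5), 16/17) - (-144/175 - 178/214) = 41/(-4) - (-144/175 - 178/214) = 41*(-¼) - (-144*1/175 - 178*1/214) = -41/4 - (-144/175 - 89/107) = -41/4 - 1*(-30983/18725) = -41/4 + 30983/18725 = -643793/74900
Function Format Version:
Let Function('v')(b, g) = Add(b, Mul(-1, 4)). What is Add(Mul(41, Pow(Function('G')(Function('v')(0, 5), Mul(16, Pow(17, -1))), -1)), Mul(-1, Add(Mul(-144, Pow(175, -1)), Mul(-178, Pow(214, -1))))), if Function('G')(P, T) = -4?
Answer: Rational(-643793, 74900) ≈ -8.5954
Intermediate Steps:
Function('v')(b, g) = Add(-4, b) (Function('v')(b, g) = Add(b, -4) = Add(-4, b))
Add(Mul(41, Pow(Function('G')(Function('v')(0, 5), Mul(16, Pow(17, -1))), -1)), Mul(-1, Add(Mul(-144, Pow(175, -1)), Mul(-178, Pow(214, -1))))) = Add(Mul(41, Pow(-4, -1)), Mul(-1, Add(Mul(-144, Pow(175, -1)), Mul(-178, Pow(214, -1))))) = Add(Mul(41, Rational(-1, 4)), Mul(-1, Add(Mul(-144, Rational(1, 175)), Mul(-178, Rational(1, 214))))) = Add(Rational(-41, 4), Mul(-1, Add(Rational(-144, 175), Rational(-89, 107)))) = Add(Rational(-41, 4), Mul(-1, Rational(-30983, 18725))) = Add(Rational(-41, 4), Rational(30983, 18725)) = Rational(-643793, 74900)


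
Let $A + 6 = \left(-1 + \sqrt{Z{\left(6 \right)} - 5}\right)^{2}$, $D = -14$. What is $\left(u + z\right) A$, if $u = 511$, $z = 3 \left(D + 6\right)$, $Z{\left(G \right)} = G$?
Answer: $-2922$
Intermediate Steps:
$z = -24$ ($z = 3 \left(-14 + 6\right) = 3 \left(-8\right) = -24$)
$A = -6$ ($A = -6 + \left(-1 + \sqrt{6 - 5}\right)^{2} = -6 + \left(-1 + \sqrt{1}\right)^{2} = -6 + \left(-1 + 1\right)^{2} = -6 + 0^{2} = -6 + 0 = -6$)
$\left(u + z\right) A = \left(511 - 24\right) \left(-6\right) = 487 \left(-6\right) = -2922$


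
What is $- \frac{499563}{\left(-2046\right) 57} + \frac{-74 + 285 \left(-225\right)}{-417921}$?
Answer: $\frac{24029431589}{5415420318} \approx 4.4372$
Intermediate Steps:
$- \frac{499563}{\left(-2046\right) 57} + \frac{-74 + 285 \left(-225\right)}{-417921} = - \frac{499563}{-116622} + \left(-74 - 64125\right) \left(- \frac{1}{417921}\right) = \left(-499563\right) \left(- \frac{1}{116622}\right) - - \frac{64199}{417921} = \frac{55507}{12958} + \frac{64199}{417921} = \frac{24029431589}{5415420318}$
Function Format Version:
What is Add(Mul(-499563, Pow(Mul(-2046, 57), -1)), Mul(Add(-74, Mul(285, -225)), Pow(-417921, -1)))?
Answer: Rational(24029431589, 5415420318) ≈ 4.4372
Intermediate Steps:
Add(Mul(-499563, Pow(Mul(-2046, 57), -1)), Mul(Add(-74, Mul(285, -225)), Pow(-417921, -1))) = Add(Mul(-499563, Pow(-116622, -1)), Mul(Add(-74, -64125), Rational(-1, 417921))) = Add(Mul(-499563, Rational(-1, 116622)), Mul(-64199, Rational(-1, 417921))) = Add(Rational(55507, 12958), Rational(64199, 417921)) = Rational(24029431589, 5415420318)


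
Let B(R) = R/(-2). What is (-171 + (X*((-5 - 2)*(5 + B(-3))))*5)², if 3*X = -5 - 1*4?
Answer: 1046529/4 ≈ 2.6163e+5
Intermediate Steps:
B(R) = -R/2 (B(R) = R*(-½) = -R/2)
X = -3 (X = (-5 - 1*4)/3 = (-5 - 4)/3 = (⅓)*(-9) = -3)
(-171 + (X*((-5 - 2)*(5 + B(-3))))*5)² = (-171 - 3*(-5 - 2)*(5 - ½*(-3))*5)² = (-171 - (-21)*(5 + 3/2)*5)² = (-171 - (-21)*13/2*5)² = (-171 - 3*(-91/2)*5)² = (-171 + (273/2)*5)² = (-171 + 1365/2)² = (1023/2)² = 1046529/4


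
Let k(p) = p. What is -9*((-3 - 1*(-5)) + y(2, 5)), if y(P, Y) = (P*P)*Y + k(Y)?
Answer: -243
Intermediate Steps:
y(P, Y) = Y + Y*P**2 (y(P, Y) = (P*P)*Y + Y = P**2*Y + Y = Y*P**2 + Y = Y + Y*P**2)
-9*((-3 - 1*(-5)) + y(2, 5)) = -9*((-3 - 1*(-5)) + 5*(1 + 2**2)) = -9*((-3 + 5) + 5*(1 + 4)) = -9*(2 + 5*5) = -9*(2 + 25) = -9*27 = -243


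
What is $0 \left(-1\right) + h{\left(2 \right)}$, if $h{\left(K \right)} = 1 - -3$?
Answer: $4$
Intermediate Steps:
$h{\left(K \right)} = 4$ ($h{\left(K \right)} = 1 + 3 = 4$)
$0 \left(-1\right) + h{\left(2 \right)} = 0 \left(-1\right) + 4 = 0 + 4 = 4$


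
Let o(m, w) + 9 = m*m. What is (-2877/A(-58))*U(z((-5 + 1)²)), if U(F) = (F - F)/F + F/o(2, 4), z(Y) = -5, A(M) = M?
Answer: 2877/58 ≈ 49.603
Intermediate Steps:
o(m, w) = -9 + m² (o(m, w) = -9 + m*m = -9 + m²)
U(F) = -F/5 (U(F) = (F - F)/F + F/(-9 + 2²) = 0/F + F/(-9 + 4) = 0 + F/(-5) = 0 + F*(-⅕) = 0 - F/5 = -F/5)
(-2877/A(-58))*U(z((-5 + 1)²)) = (-2877/(-58))*(-⅕*(-5)) = -2877*(-1/58)*1 = (2877/58)*1 = 2877/58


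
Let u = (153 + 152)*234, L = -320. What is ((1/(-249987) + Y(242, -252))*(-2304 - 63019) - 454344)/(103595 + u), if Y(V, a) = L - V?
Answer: 9063824221957/43738975455 ≈ 207.23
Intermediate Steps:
Y(V, a) = -320 - V
u = 71370 (u = 305*234 = 71370)
((1/(-249987) + Y(242, -252))*(-2304 - 63019) - 454344)/(103595 + u) = ((1/(-249987) + (-320 - 1*242))*(-2304 - 63019) - 454344)/(103595 + 71370) = ((-1/249987 + (-320 - 242))*(-65323) - 454344)/174965 = ((-1/249987 - 562)*(-65323) - 454344)*(1/174965) = (-140492695/249987*(-65323) - 454344)*(1/174965) = (9177404315485/249987 - 454344)*(1/174965) = (9063824221957/249987)*(1/174965) = 9063824221957/43738975455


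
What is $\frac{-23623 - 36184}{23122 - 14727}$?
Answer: $- \frac{59807}{8395} \approx -7.1241$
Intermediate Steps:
$\frac{-23623 - 36184}{23122 - 14727} = - \frac{59807}{8395}$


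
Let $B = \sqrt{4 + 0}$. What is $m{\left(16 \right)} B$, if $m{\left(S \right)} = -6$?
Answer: $-12$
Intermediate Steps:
$B = 2$ ($B = \sqrt{4} = 2$)
$m{\left(16 \right)} B = \left(-6\right) 2 = -12$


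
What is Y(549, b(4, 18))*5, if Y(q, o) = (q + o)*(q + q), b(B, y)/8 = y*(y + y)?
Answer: 31474170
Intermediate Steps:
b(B, y) = 16*y² (b(B, y) = 8*(y*(y + y)) = 8*(y*(2*y)) = 8*(2*y²) = 16*y²)
Y(q, o) = 2*q*(o + q) (Y(q, o) = (o + q)*(2*q) = 2*q*(o + q))
Y(549, b(4, 18))*5 = (2*549*(16*18² + 549))*5 = (2*549*(16*324 + 549))*5 = (2*549*(5184 + 549))*5 = (2*549*5733)*5 = 6294834*5 = 31474170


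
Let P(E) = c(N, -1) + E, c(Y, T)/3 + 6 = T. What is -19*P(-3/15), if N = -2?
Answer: 2014/5 ≈ 402.80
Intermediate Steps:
c(Y, T) = -18 + 3*T
P(E) = -21 + E (P(E) = (-18 + 3*(-1)) + E = (-18 - 3) + E = -21 + E)
-19*P(-3/15) = -19*(-21 - 3/15) = -19*(-21 - 3*1/15) = -19*(-21 - 1/5) = -19*(-106/5) = 2014/5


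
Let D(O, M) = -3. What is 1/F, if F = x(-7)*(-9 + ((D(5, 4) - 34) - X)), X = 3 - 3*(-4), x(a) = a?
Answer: 1/427 ≈ 0.0023419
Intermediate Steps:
X = 15 (X = 3 + 12 = 15)
F = 427 (F = -7*(-9 + ((-3 - 34) - 1*15)) = -7*(-9 + (-37 - 15)) = -7*(-9 - 52) = -7*(-61) = 427)
1/F = 1/427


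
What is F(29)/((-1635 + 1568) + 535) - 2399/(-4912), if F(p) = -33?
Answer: 80053/191568 ≈ 0.41788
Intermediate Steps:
F(29)/((-1635 + 1568) + 535) - 2399/(-4912) = -33/((-1635 + 1568) + 535) - 2399/(-4912) = -33/(-67 + 535) - 2399*(-1/4912) = -33/468 + 2399/4912 = -33*1/468 + 2399/4912 = -11/156 + 2399/4912 = 80053/191568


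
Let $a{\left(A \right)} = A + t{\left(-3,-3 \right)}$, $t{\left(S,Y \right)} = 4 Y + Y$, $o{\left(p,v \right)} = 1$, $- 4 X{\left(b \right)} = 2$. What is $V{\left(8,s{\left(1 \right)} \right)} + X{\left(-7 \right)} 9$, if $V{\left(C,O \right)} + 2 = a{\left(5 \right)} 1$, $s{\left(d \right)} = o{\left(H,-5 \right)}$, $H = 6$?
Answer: $- \frac{33}{2} \approx -16.5$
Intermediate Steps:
$X{\left(b \right)} = - \frac{1}{2}$ ($X{\left(b \right)} = \left(- \frac{1}{4}\right) 2 = - \frac{1}{2}$)
$s{\left(d \right)} = 1$
$t{\left(S,Y \right)} = 5 Y$
$a{\left(A \right)} = -15 + A$ ($a{\left(A \right)} = A + 5 \left(-3\right) = A - 15 = -15 + A$)
$V{\left(C,O \right)} = -12$ ($V{\left(C,O \right)} = -2 + \left(-15 + 5\right) 1 = -2 - 10 = -12$)
$V{\left(8,s{\left(1 \right)} \right)} + X{\left(-7 \right)} 9 = -12 - \frac{9}{2} = - \frac{33}{2}$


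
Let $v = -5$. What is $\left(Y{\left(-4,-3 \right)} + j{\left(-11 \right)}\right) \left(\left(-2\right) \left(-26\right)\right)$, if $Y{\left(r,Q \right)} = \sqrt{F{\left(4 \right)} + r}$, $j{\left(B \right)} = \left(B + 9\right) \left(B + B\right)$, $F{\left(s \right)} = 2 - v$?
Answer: $2288 + 52 \sqrt{3} \approx 2378.1$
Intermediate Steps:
$F{\left(s \right)} = 7$ ($F{\left(s \right)} = 2 - -5 = 2 + 5 = 7$)
$j{\left(B \right)} = 2 B \left(9 + B\right)$ ($j{\left(B \right)} = \left(9 + B\right) 2 B = 2 B \left(9 + B\right)$)
$Y{\left(r,Q \right)} = \sqrt{7 + r}$
$\left(Y{\left(-4,-3 \right)} + j{\left(-11 \right)}\right) \left(\left(-2\right) \left(-26\right)\right) = \left(\sqrt{7 - 4} + 2 \left(-11\right) \left(9 - 11\right)\right) \left(\left(-2\right) \left(-26\right)\right) = \left(\sqrt{3} + 2 \left(-11\right) \left(-2\right)\right) 52 = \left(\sqrt{3} + 44\right) 52 = \left(44 + \sqrt{3}\right) 52 = 2288 + 52 \sqrt{3}$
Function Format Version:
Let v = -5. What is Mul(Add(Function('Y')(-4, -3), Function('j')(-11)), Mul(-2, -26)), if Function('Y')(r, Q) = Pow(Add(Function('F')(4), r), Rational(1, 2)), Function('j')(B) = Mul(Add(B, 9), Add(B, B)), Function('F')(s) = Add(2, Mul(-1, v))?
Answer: Add(2288, Mul(52, Pow(3, Rational(1, 2)))) ≈ 2378.1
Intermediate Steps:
Function('F')(s) = 7 (Function('F')(s) = Add(2, Mul(-1, -5)) = Add(2, 5) = 7)
Function('j')(B) = Mul(2, B, Add(9, B)) (Function('j')(B) = Mul(Add(9, B), Mul(2, B)) = Mul(2, B, Add(9, B)))
Function('Y')(r, Q) = Pow(Add(7, r), Rational(1, 2))
Mul(Add(Function('Y')(-4, -3), Function('j')(-11)), Mul(-2, -26)) = Mul(Add(Pow(Add(7, -4), Rational(1, 2)), Mul(2, -11, Add(9, -11))), Mul(-2, -26)) = Mul(Add(Pow(3, Rational(1, 2)), Mul(2, -11, -2)), 52) = Mul(Add(Pow(3, Rational(1, 2)), 44), 52) = Mul(Add(44, Pow(3, Rational(1, 2))), 52) = Add(2288, Mul(52, Pow(3, Rational(1, 2))))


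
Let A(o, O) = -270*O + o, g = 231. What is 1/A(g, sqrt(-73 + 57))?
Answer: 77/406587 + 120*I/135529 ≈ 0.00018938 + 0.00088542*I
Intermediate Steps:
A(o, O) = o - 270*O
1/A(g, sqrt(-73 + 57)) = 1/(231 - 270*sqrt(-73 + 57)) = 1/(231 - 1080*I) = (231 + 1080*I)/1219761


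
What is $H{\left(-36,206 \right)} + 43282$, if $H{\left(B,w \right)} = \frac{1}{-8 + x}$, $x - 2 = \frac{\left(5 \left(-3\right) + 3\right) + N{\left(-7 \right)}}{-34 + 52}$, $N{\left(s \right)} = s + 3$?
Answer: $\frac{2683475}{62} \approx 43282.0$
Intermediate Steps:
$N{\left(s \right)} = 3 + s$
$x = \frac{10}{9}$ ($x = 2 + \frac{\left(5 \left(-3\right) + 3\right) + \left(3 - 7\right)}{-34 + 52} = 2 + \frac{\left(-15 + 3\right) - 4}{18} = 2 + \left(-12 - 4\right) \frac{1}{18} = 2 - \frac{8}{9} = \frac{10}{9} \approx 1.1111$)
$H{\left(B,w \right)} = - \frac{9}{62}$ ($H{\left(B,w \right)} = \frac{1}{-8 + \frac{10}{9}} = \frac{1}{- \frac{62}{9}} = - \frac{9}{62}$)
$H{\left(-36,206 \right)} + 43282 = - \frac{9}{62} + 43282 = \frac{2683475}{62}$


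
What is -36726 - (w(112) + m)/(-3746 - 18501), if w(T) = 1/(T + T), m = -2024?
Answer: -183018157503/4983328 ≈ -36726.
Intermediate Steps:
w(T) = 1/(2*T)
-36726 - (w(112) + m)/(-3746 - 18501) = -36726 - ((½)/112 - 2024)/(-3746 - 18501) = -36726 - ((½)*(1/112) - 2024)/(-22247) = -36726 - (1/224 - 2024)*(-1)/22247 = -36726 - (-453375)*(-1)/(224*22247) = -36726 - 1*453375/4983328 = -36726 - 453375/4983328 = -183018157503/4983328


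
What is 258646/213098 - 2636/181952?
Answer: 5812428833/4846700912 ≈ 1.1993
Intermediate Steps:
258646/213098 - 2636/181952 = 258646*(1/213098) - 2636*1/181952 = 129323/106549 - 659/45488 = 5812428833/4846700912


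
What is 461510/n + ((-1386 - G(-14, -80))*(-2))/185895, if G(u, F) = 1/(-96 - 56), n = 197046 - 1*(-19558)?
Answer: 1641463672871/765046411020 ≈ 2.1456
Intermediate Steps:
n = 216604 (n = 197046 + 19558 = 216604)
G(u, F) = -1/152 (G(u, F) = 1/(-152) = -1/152)
461510/n + ((-1386 - G(-14, -80))*(-2))/185895 = 461510/216604 + ((-1386 - 1*(-1/152))*(-2))/185895 = 461510*(1/216604) + ((-1386 + 1/152)*(-2))*(1/185895) = 230755/108302 - 210671/152*(-2)*(1/185895) = 230755/108302 + (210671/76)*(1/185895) = 230755/108302 + 210671/14128020 = 1641463672871/765046411020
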